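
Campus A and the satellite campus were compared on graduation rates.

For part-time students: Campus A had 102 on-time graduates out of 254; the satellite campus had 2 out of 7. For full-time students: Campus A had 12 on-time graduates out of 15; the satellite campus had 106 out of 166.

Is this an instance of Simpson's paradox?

Yes

Part-time: Campus A 102/254 = 40.2%, the satellite campus 2/7 = 28.6% → Campus A
Full-time: Campus A 12/15 = 80.0%, the satellite campus 106/166 = 63.9% → Campus A
Overall: Campus A 114/269 = 42.4%, the satellite campus 108/173 = 62.4% → the satellite campus
Campus A wins each enrollment group but the satellite campus wins overall — the comparison reverses. Campus A's students skew toward part-time, which has a lower base rate.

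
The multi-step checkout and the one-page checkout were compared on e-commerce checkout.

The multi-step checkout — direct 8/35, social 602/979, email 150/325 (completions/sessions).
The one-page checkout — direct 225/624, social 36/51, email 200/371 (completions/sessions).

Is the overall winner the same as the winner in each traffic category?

No

Direct: the multi-step checkout 8/35 = 22.9%, the one-page checkout 225/624 = 36.1% → the one-page checkout
Social: the multi-step checkout 602/979 = 61.5%, the one-page checkout 36/51 = 70.6% → the one-page checkout
Email: the multi-step checkout 150/325 = 46.2%, the one-page checkout 200/371 = 53.9% → the one-page checkout
Overall: the multi-step checkout 760/1339 = 56.8%, the one-page checkout 461/1046 = 44.1% → the multi-step checkout
The one-page checkout wins each traffic group but the multi-step checkout wins overall — the comparison reverses. The one-page checkout's sessions skew toward direct, which has a lower base rate.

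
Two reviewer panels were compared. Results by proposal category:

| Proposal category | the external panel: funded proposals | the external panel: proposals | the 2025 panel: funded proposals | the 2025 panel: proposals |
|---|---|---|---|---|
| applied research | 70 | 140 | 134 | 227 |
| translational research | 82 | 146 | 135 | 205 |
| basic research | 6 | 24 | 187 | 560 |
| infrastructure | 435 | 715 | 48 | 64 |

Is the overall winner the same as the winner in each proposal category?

Applied research: the external panel 70/140 = 50.0%, the 2025 panel 134/227 = 59.0% → the 2025 panel
Translational research: the external panel 82/146 = 56.2%, the 2025 panel 135/205 = 65.9% → the 2025 panel
Basic research: the external panel 6/24 = 25.0%, the 2025 panel 187/560 = 33.4% → the 2025 panel
Infrastructure: the external panel 435/715 = 60.8%, the 2025 panel 48/64 = 75.0% → the 2025 panel
Overall: the external panel 593/1025 = 57.9%, the 2025 panel 504/1056 = 47.7% → the external panel
The 2025 panel wins each proposal group but the external panel wins overall — the comparison reverses. The 2025 panel's proposals skew toward basic research, which has a lower base rate.

No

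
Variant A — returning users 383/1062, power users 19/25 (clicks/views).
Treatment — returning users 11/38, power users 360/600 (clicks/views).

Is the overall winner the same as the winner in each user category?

Returning users: Variant A 383/1062 = 36.1%, Treatment 11/38 = 28.9% → Variant A
Power users: Variant A 19/25 = 76.0%, Treatment 360/600 = 60.0% → Variant A
Overall: Variant A 402/1087 = 37.0%, Treatment 371/638 = 58.2% → Treatment
Variant A wins each user group but Treatment wins overall — the comparison reverses. Variant A's views skew toward returning users, which has a lower base rate.

No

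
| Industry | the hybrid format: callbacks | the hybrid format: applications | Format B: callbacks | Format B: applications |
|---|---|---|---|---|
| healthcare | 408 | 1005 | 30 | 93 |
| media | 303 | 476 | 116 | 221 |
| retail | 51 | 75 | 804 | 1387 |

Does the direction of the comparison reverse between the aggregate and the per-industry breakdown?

Yes

Healthcare: the hybrid format 408/1005 = 40.6%, Format B 30/93 = 32.3% → the hybrid format
Media: the hybrid format 303/476 = 63.7%, Format B 116/221 = 52.5% → the hybrid format
Retail: the hybrid format 51/75 = 68.0%, Format B 804/1387 = 58.0% → the hybrid format
Overall: the hybrid format 762/1556 = 49.0%, Format B 950/1701 = 55.8% → Format B
The hybrid format wins each industry group but Format B wins overall — the comparison reverses. The hybrid format's applications skew toward healthcare, which has a lower base rate.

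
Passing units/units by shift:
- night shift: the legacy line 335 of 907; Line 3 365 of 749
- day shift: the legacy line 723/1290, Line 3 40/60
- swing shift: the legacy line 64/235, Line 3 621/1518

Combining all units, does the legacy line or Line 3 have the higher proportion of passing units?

Night shift: the legacy line 335/907 = 36.9%, Line 3 365/749 = 48.7% → Line 3
Day shift: the legacy line 723/1290 = 56.0%, Line 3 40/60 = 66.7% → Line 3
Swing shift: the legacy line 64/235 = 27.2%, Line 3 621/1518 = 40.9% → Line 3
Overall: the legacy line 1122/2432 = 46.1%, Line 3 1026/2327 = 44.1% → the legacy line
(Line 3 wins every shift group but the legacy line wins overall — Line 3's units skew toward the low-rate swing shift group.)

the legacy line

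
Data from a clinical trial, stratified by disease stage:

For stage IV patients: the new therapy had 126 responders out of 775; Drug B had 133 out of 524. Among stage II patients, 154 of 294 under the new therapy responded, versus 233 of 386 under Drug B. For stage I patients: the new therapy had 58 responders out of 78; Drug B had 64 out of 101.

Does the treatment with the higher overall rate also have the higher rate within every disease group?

Stage IV: the new therapy 126/775 = 16.3%, Drug B 133/524 = 25.4% → Drug B
Stage II: the new therapy 154/294 = 52.4%, Drug B 233/386 = 60.4% → Drug B
Stage I: the new therapy 58/78 = 74.4%, Drug B 64/101 = 63.4% → the new therapy
Overall: the new therapy 338/1147 = 29.5%, Drug B 430/1011 = 42.5% → Drug B
Neither sweeps: the new therapy wins 1 of 3 groups, Drug B wins 2. Drug B wins overall but not every group — no Simpson reversal.

No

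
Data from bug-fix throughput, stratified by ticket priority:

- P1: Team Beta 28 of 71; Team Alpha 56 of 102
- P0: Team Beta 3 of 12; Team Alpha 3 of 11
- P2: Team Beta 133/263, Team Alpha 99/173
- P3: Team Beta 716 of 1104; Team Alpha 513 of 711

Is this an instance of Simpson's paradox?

No

P1: Team Beta 28/71 = 39.4%, Team Alpha 56/102 = 54.9% → Team Alpha
P0: Team Beta 3/12 = 25.0%, Team Alpha 3/11 = 27.3% → Team Alpha
P2: Team Beta 133/263 = 50.6%, Team Alpha 99/173 = 57.2% → Team Alpha
P3: Team Beta 716/1104 = 64.9%, Team Alpha 513/711 = 72.2% → Team Alpha
Overall: Team Beta 880/1450 = 60.7%, Team Alpha 671/997 = 67.3% → Team Alpha
Team Alpha wins overall and in every ticket group — no reversal.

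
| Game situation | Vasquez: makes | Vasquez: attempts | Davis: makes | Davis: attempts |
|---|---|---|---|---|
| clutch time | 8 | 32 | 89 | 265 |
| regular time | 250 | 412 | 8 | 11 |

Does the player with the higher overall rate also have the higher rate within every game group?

No

Clutch time: Vasquez 8/32 = 25.0%, Davis 89/265 = 33.6% → Davis
Regular time: Vasquez 250/412 = 60.7%, Davis 8/11 = 72.7% → Davis
Overall: Vasquez 258/444 = 58.1%, Davis 97/276 = 35.1% → Vasquez
Davis wins each game group but Vasquez wins overall — the comparison reverses. Davis's attempts skew toward clutch time, which has a lower base rate.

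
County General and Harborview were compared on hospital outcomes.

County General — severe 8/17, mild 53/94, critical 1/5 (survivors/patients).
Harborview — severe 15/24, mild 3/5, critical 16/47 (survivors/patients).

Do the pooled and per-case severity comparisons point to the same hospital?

No

Severe: County General 8/17 = 47.1%, Harborview 15/24 = 62.5% → Harborview
Mild: County General 53/94 = 56.4%, Harborview 3/5 = 60.0% → Harborview
Critical: County General 1/5 = 20.0%, Harborview 16/47 = 34.0% → Harborview
Overall: County General 62/116 = 53.4%, Harborview 34/76 = 44.7% → County General
Harborview wins each case group but County General wins overall — the comparison reverses. Harborview's patients skew toward critical, which has a lower base rate.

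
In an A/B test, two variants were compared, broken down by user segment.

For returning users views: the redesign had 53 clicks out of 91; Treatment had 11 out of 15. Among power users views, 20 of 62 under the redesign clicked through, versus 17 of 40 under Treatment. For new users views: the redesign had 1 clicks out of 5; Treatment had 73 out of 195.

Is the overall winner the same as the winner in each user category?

Returning users: the redesign 53/91 = 58.2%, Treatment 11/15 = 73.3% → Treatment
Power users: the redesign 20/62 = 32.3%, Treatment 17/40 = 42.5% → Treatment
New users: the redesign 1/5 = 20.0%, Treatment 73/195 = 37.4% → Treatment
Overall: the redesign 74/158 = 46.8%, Treatment 101/250 = 40.4% → the redesign
Treatment wins each user group but the redesign wins overall — the comparison reverses. Treatment's views skew toward new users, which has a lower base rate.

No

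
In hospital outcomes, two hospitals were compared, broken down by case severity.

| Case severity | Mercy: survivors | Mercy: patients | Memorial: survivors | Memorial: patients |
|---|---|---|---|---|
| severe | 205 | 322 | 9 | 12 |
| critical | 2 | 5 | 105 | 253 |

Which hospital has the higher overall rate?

Mercy

Severe: Mercy 205/322 = 63.7%, Memorial 9/12 = 75.0% → Memorial
Critical: Mercy 2/5 = 40.0%, Memorial 105/253 = 41.5% → Memorial
Overall: Mercy 207/327 = 63.3%, Memorial 114/265 = 43.0% → Mercy
(Memorial wins every case group but Mercy wins overall — Memorial's patients skew toward the low-rate critical group.)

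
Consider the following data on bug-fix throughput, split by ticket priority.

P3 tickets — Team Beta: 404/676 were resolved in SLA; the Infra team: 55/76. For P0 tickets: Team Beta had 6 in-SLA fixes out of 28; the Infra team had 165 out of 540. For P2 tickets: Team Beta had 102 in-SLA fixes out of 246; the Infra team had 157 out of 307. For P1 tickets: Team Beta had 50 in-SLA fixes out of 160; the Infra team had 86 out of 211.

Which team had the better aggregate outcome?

Team Beta

P3: Team Beta 404/676 = 59.8%, the Infra team 55/76 = 72.4% → the Infra team
P0: Team Beta 6/28 = 21.4%, the Infra team 165/540 = 30.6% → the Infra team
P2: Team Beta 102/246 = 41.5%, the Infra team 157/307 = 51.1% → the Infra team
P1: Team Beta 50/160 = 31.2%, the Infra team 86/211 = 40.8% → the Infra team
Overall: Team Beta 562/1110 = 50.6%, the Infra team 463/1134 = 40.8% → Team Beta
(The Infra team wins every ticket group but Team Beta wins overall — the Infra team's tickets skew toward the low-rate P0 group.)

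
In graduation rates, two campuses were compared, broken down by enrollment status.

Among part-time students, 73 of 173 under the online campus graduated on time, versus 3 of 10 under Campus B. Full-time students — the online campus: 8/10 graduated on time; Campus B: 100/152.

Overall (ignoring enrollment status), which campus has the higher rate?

Part-time: the online campus 73/173 = 42.2%, Campus B 3/10 = 30.0% → the online campus
Full-time: the online campus 8/10 = 80.0%, Campus B 100/152 = 65.8% → the online campus
Overall: the online campus 81/183 = 44.3%, Campus B 103/162 = 63.6% → Campus B
(The online campus wins every enrollment group but Campus B wins overall — the online campus's students skew toward the low-rate part-time group.)

Campus B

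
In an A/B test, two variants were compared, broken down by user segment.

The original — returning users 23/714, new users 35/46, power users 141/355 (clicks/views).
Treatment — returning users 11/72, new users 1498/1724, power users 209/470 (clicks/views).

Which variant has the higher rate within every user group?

Returning users: the original 23/714 = 3.2%, Treatment 11/72 = 15.3% → Treatment
New users: the original 35/46 = 76.1%, Treatment 1498/1724 = 86.9% → Treatment
Power users: the original 141/355 = 39.7%, Treatment 209/470 = 44.5% → Treatment
Treatment has the higher rate in all 3 groups.

Treatment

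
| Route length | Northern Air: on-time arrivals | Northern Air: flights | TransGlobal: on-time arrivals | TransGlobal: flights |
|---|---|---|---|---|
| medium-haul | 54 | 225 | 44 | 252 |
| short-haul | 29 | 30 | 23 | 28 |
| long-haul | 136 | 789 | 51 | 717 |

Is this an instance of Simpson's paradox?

Medium-haul: Northern Air 54/225 = 24.0%, TransGlobal 44/252 = 17.5% → Northern Air
Short-haul: Northern Air 29/30 = 96.7%, TransGlobal 23/28 = 82.1% → Northern Air
Long-haul: Northern Air 136/789 = 17.2%, TransGlobal 51/717 = 7.1% → Northern Air
Overall: Northern Air 219/1044 = 21.0%, TransGlobal 118/997 = 11.8% → Northern Air
Northern Air wins overall and in every route group — no reversal.

No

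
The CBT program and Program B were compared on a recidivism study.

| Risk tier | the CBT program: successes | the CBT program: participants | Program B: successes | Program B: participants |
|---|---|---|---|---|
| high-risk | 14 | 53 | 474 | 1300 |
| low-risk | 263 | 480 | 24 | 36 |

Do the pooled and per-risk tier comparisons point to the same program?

No

High-risk: the CBT program 14/53 = 26.4%, Program B 474/1300 = 36.5% → Program B
Low-risk: the CBT program 263/480 = 54.8%, Program B 24/36 = 66.7% → Program B
Overall: the CBT program 277/533 = 52.0%, Program B 498/1336 = 37.3% → the CBT program
Program B wins each risk group but the CBT program wins overall — the comparison reverses. Program B's participants skew toward high-risk, which has a lower base rate.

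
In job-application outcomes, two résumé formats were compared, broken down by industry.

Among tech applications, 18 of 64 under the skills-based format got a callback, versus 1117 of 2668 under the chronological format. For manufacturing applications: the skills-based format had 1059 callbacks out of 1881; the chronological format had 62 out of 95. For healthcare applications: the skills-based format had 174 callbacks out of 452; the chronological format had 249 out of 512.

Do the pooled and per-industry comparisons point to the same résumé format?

Tech: the skills-based format 18/64 = 28.1%, the chronological format 1117/2668 = 41.9% → the chronological format
Manufacturing: the skills-based format 1059/1881 = 56.3%, the chronological format 62/95 = 65.3% → the chronological format
Healthcare: the skills-based format 174/452 = 38.5%, the chronological format 249/512 = 48.6% → the chronological format
Overall: the skills-based format 1251/2397 = 52.2%, the chronological format 1428/3275 = 43.6% → the skills-based format
The chronological format wins each industry group but the skills-based format wins overall — the comparison reverses. The chronological format's applications skew toward tech, which has a lower base rate.

No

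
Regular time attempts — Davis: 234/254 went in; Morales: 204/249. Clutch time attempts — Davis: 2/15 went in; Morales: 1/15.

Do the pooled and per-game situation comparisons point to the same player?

Yes

Regular time: Davis 234/254 = 92.1%, Morales 204/249 = 81.9% → Davis
Clutch time: Davis 2/15 = 13.3%, Morales 1/15 = 6.7% → Davis
Overall: Davis 236/269 = 87.7%, Morales 205/264 = 77.7% → Davis
Davis wins overall and in every game group — no reversal.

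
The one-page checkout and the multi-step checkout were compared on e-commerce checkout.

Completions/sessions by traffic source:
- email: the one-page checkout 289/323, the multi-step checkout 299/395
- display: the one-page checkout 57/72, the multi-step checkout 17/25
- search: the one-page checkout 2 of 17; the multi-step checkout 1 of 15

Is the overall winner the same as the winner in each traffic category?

Email: the one-page checkout 289/323 = 89.5%, the multi-step checkout 299/395 = 75.7% → the one-page checkout
Display: the one-page checkout 57/72 = 79.2%, the multi-step checkout 17/25 = 68.0% → the one-page checkout
Search: the one-page checkout 2/17 = 11.8%, the multi-step checkout 1/15 = 6.7% → the one-page checkout
Overall: the one-page checkout 348/412 = 84.5%, the multi-step checkout 317/435 = 72.9% → the one-page checkout
The one-page checkout wins overall and in every traffic group — no reversal.

Yes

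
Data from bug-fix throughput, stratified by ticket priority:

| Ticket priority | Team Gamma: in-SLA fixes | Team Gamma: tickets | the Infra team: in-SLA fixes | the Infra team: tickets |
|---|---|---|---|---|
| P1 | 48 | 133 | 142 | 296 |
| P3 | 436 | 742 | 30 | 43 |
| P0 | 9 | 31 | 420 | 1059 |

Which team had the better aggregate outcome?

P1: Team Gamma 48/133 = 36.1%, the Infra team 142/296 = 48.0% → the Infra team
P3: Team Gamma 436/742 = 58.8%, the Infra team 30/43 = 69.8% → the Infra team
P0: Team Gamma 9/31 = 29.0%, the Infra team 420/1059 = 39.7% → the Infra team
Overall: Team Gamma 493/906 = 54.4%, the Infra team 592/1398 = 42.3% → Team Gamma
(The Infra team wins every ticket group but Team Gamma wins overall — the Infra team's tickets skew toward the low-rate P0 group.)

Team Gamma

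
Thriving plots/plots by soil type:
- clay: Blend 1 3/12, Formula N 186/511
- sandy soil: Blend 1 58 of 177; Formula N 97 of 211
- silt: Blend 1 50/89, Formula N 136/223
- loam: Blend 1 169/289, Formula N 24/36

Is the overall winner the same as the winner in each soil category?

Clay: Blend 1 3/12 = 25.0%, Formula N 186/511 = 36.4% → Formula N
Sandy soil: Blend 1 58/177 = 32.8%, Formula N 97/211 = 46.0% → Formula N
Silt: Blend 1 50/89 = 56.2%, Formula N 136/223 = 61.0% → Formula N
Loam: Blend 1 169/289 = 58.5%, Formula N 24/36 = 66.7% → Formula N
Overall: Blend 1 280/567 = 49.4%, Formula N 443/981 = 45.2% → Blend 1
Formula N wins each soil group but Blend 1 wins overall — the comparison reverses. Formula N's plots skew toward clay, which has a lower base rate.

No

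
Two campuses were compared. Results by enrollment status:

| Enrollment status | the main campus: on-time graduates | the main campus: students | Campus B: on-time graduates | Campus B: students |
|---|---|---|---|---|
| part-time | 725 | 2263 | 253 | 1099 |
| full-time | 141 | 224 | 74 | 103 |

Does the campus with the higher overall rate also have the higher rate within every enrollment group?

Part-time: the main campus 725/2263 = 32.0%, Campus B 253/1099 = 23.0% → the main campus
Full-time: the main campus 141/224 = 62.9%, Campus B 74/103 = 71.8% → Campus B
Overall: the main campus 866/2487 = 34.8%, Campus B 327/1202 = 27.2% → the main campus
Neither sweeps: the main campus wins 1 of 2 groups, Campus B wins 1. The main campus wins overall but not every group — no Simpson reversal.

No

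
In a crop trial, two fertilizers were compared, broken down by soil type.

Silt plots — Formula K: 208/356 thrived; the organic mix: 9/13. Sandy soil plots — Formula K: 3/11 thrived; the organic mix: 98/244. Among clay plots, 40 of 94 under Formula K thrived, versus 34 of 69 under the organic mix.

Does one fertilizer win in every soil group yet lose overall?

Yes

Silt: Formula K 208/356 = 58.4%, the organic mix 9/13 = 69.2% → the organic mix
Sandy soil: Formula K 3/11 = 27.3%, the organic mix 98/244 = 40.2% → the organic mix
Clay: Formula K 40/94 = 42.6%, the organic mix 34/69 = 49.3% → the organic mix
Overall: Formula K 251/461 = 54.4%, the organic mix 141/326 = 43.3% → Formula K
The organic mix wins each soil group but Formula K wins overall — the comparison reverses. The organic mix's plots skew toward sandy soil, which has a lower base rate.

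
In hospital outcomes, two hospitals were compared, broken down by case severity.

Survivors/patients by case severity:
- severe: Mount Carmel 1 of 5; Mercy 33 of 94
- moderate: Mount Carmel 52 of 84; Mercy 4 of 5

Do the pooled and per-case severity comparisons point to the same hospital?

Severe: Mount Carmel 1/5 = 20.0%, Mercy 33/94 = 35.1% → Mercy
Moderate: Mount Carmel 52/84 = 61.9%, Mercy 4/5 = 80.0% → Mercy
Overall: Mount Carmel 53/89 = 59.6%, Mercy 37/99 = 37.4% → Mount Carmel
Mercy wins each case group but Mount Carmel wins overall — the comparison reverses. Mercy's patients skew toward severe, which has a lower base rate.

No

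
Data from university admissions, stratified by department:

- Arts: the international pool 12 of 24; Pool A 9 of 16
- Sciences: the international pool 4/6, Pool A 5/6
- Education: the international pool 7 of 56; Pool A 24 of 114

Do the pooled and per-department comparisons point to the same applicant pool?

Yes

Arts: the international pool 12/24 = 50.0%, Pool A 9/16 = 56.2% → Pool A
Sciences: the international pool 4/6 = 66.7%, Pool A 5/6 = 83.3% → Pool A
Education: the international pool 7/56 = 12.5%, Pool A 24/114 = 21.1% → Pool A
Overall: the international pool 23/86 = 26.7%, Pool A 38/136 = 27.9% → Pool A
Pool A wins overall and in every department group — no reversal.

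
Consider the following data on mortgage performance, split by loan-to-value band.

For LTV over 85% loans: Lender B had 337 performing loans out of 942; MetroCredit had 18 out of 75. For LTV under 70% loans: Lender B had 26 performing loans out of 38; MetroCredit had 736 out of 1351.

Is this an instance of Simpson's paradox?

Yes

LTV over 85%: Lender B 337/942 = 35.8%, MetroCredit 18/75 = 24.0% → Lender B
LTV under 70%: Lender B 26/38 = 68.4%, MetroCredit 736/1351 = 54.5% → Lender B
Overall: Lender B 363/980 = 37.0%, MetroCredit 754/1426 = 52.9% → MetroCredit
Lender B wins each loan-to-value group but MetroCredit wins overall — the comparison reverses. Lender B's loans skew toward LTV over 85%, which has a lower base rate.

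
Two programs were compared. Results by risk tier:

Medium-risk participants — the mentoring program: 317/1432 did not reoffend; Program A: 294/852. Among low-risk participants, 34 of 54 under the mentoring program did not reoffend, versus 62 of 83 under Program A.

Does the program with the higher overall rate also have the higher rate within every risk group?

Yes

Medium-risk: the mentoring program 317/1432 = 22.1%, Program A 294/852 = 34.5% → Program A
Low-risk: the mentoring program 34/54 = 63.0%, Program A 62/83 = 74.7% → Program A
Overall: the mentoring program 351/1486 = 23.6%, Program A 356/935 = 38.1% → Program A
Program A wins overall and in every risk group — no reversal.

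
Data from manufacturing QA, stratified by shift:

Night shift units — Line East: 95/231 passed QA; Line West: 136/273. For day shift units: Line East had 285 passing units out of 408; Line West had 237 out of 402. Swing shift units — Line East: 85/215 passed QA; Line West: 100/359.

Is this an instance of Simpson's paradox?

No

Night shift: Line East 95/231 = 41.1%, Line West 136/273 = 49.8% → Line West
Day shift: Line East 285/408 = 69.9%, Line West 237/402 = 59.0% → Line East
Swing shift: Line East 85/215 = 39.5%, Line West 100/359 = 27.9% → Line East
Overall: Line East 465/854 = 54.4%, Line West 473/1034 = 45.7% → Line East
Neither sweeps: Line East wins 2 of 3 groups, Line West wins 1. Line East wins overall but not every group — no Simpson reversal.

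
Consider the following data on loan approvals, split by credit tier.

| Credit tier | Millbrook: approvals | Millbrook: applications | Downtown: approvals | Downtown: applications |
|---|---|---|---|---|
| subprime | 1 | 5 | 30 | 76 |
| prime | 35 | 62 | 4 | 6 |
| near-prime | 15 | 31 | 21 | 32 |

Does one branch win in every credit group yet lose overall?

Yes

Subprime: Millbrook 1/5 = 20.0%, Downtown 30/76 = 39.5% → Downtown
Prime: Millbrook 35/62 = 56.5%, Downtown 4/6 = 66.7% → Downtown
Near-prime: Millbrook 15/31 = 48.4%, Downtown 21/32 = 65.6% → Downtown
Overall: Millbrook 51/98 = 52.0%, Downtown 55/114 = 48.2% → Millbrook
Downtown wins each credit group but Millbrook wins overall — the comparison reverses. Downtown's applications skew toward subprime, which has a lower base rate.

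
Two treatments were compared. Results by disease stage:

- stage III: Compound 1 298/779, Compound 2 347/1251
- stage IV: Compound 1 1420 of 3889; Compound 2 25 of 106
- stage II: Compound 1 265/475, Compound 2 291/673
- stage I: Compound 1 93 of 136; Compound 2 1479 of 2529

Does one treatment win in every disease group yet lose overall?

Yes

Stage III: Compound 1 298/779 = 38.3%, Compound 2 347/1251 = 27.7% → Compound 1
Stage IV: Compound 1 1420/3889 = 36.5%, Compound 2 25/106 = 23.6% → Compound 1
Stage II: Compound 1 265/475 = 55.8%, Compound 2 291/673 = 43.2% → Compound 1
Stage I: Compound 1 93/136 = 68.4%, Compound 2 1479/2529 = 58.5% → Compound 1
Overall: Compound 1 2076/5279 = 39.3%, Compound 2 2142/4559 = 47.0% → Compound 2
Compound 1 wins each disease group but Compound 2 wins overall — the comparison reverses. Compound 1's patients skew toward stage IV, which has a lower base rate.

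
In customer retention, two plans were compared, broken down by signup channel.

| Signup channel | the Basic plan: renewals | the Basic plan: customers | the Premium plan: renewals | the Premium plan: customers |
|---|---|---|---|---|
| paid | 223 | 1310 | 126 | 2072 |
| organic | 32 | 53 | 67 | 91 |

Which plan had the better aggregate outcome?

the Basic plan

Paid: the Basic plan 223/1310 = 17.0%, the Premium plan 126/2072 = 6.1% → the Basic plan
Organic: the Basic plan 32/53 = 60.4%, the Premium plan 67/91 = 73.6% → the Premium plan
Overall: the Basic plan 255/1363 = 18.7%, the Premium plan 193/2163 = 8.9% → the Basic plan
(Neither sweeps every signup group, but the Basic plan has the higher pooled rate.)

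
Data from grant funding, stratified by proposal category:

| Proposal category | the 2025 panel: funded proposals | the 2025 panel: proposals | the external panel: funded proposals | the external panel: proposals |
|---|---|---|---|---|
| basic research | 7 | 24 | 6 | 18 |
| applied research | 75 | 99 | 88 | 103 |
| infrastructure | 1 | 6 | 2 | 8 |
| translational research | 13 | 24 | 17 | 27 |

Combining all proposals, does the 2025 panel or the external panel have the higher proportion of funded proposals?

the external panel

Basic research: the 2025 panel 7/24 = 29.2%, the external panel 6/18 = 33.3% → the external panel
Applied research: the 2025 panel 75/99 = 75.8%, the external panel 88/103 = 85.4% → the external panel
Infrastructure: the 2025 panel 1/6 = 16.7%, the external panel 2/8 = 25.0% → the external panel
Translational research: the 2025 panel 13/24 = 54.2%, the external panel 17/27 = 63.0% → the external panel
Overall: the 2025 panel 96/153 = 62.7%, the external panel 113/156 = 72.4% → the external panel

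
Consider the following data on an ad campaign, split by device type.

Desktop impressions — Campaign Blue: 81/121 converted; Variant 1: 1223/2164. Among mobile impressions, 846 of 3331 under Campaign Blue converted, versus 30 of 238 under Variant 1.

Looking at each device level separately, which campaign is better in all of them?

Campaign Blue

Desktop: Campaign Blue 81/121 = 66.9%, Variant 1 1223/2164 = 56.5% → Campaign Blue
Mobile: Campaign Blue 846/3331 = 25.4%, Variant 1 30/238 = 12.6% → Campaign Blue
Campaign Blue has the higher rate in both groups.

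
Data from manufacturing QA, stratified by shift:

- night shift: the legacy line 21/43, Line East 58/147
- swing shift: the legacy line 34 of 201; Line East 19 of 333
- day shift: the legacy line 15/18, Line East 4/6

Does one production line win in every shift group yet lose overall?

Night shift: the legacy line 21/43 = 48.8%, Line East 58/147 = 39.5% → the legacy line
Swing shift: the legacy line 34/201 = 16.9%, Line East 19/333 = 5.7% → the legacy line
Day shift: the legacy line 15/18 = 83.3%, Line East 4/6 = 66.7% → the legacy line
Overall: the legacy line 70/262 = 26.7%, Line East 81/486 = 16.7% → the legacy line
The legacy line wins overall and in every shift group — no reversal.

No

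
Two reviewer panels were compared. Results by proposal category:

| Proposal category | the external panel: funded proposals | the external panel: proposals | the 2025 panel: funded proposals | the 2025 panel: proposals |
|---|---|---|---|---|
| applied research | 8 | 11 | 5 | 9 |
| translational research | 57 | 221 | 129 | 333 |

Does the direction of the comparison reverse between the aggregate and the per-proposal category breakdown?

No

Applied research: the external panel 8/11 = 72.7%, the 2025 panel 5/9 = 55.6% → the external panel
Translational research: the external panel 57/221 = 25.8%, the 2025 panel 129/333 = 38.7% → the 2025 panel
Overall: the external panel 65/232 = 28.0%, the 2025 panel 134/342 = 39.2% → the 2025 panel
Neither sweeps: the external panel wins 1 of 2 groups, the 2025 panel wins 1. The 2025 panel wins overall but not every group — no Simpson reversal.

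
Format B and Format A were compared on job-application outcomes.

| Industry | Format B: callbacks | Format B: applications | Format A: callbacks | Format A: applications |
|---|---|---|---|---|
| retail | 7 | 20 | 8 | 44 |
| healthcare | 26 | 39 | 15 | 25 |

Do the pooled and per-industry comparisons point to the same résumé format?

Retail: Format B 7/20 = 35.0%, Format A 8/44 = 18.2% → Format B
Healthcare: Format B 26/39 = 66.7%, Format A 15/25 = 60.0% → Format B
Overall: Format B 33/59 = 55.9%, Format A 23/69 = 33.3% → Format B
Format B wins overall and in every industry group — no reversal.

Yes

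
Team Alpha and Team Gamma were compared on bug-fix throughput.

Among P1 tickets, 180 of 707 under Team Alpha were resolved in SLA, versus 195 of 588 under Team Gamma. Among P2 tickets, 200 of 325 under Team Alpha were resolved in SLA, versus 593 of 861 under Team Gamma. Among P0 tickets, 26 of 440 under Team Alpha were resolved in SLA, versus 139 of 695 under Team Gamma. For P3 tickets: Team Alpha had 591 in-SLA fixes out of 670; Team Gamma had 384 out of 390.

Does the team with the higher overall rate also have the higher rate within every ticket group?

Yes

P1: Team Alpha 180/707 = 25.5%, Team Gamma 195/588 = 33.2% → Team Gamma
P2: Team Alpha 200/325 = 61.5%, Team Gamma 593/861 = 68.9% → Team Gamma
P0: Team Alpha 26/440 = 5.9%, Team Gamma 139/695 = 20.0% → Team Gamma
P3: Team Alpha 591/670 = 88.2%, Team Gamma 384/390 = 98.5% → Team Gamma
Overall: Team Alpha 997/2142 = 46.5%, Team Gamma 1311/2534 = 51.7% → Team Gamma
Team Gamma wins overall and in every ticket group — no reversal.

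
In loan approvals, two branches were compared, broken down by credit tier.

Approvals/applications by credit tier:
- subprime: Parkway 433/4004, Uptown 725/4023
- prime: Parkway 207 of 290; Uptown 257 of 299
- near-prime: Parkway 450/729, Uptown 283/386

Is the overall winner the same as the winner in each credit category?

Yes

Subprime: Parkway 433/4004 = 10.8%, Uptown 725/4023 = 18.0% → Uptown
Prime: Parkway 207/290 = 71.4%, Uptown 257/299 = 86.0% → Uptown
Near-prime: Parkway 450/729 = 61.7%, Uptown 283/386 = 73.3% → Uptown
Overall: Parkway 1090/5023 = 21.7%, Uptown 1265/4708 = 26.9% → Uptown
Uptown wins overall and in every credit group — no reversal.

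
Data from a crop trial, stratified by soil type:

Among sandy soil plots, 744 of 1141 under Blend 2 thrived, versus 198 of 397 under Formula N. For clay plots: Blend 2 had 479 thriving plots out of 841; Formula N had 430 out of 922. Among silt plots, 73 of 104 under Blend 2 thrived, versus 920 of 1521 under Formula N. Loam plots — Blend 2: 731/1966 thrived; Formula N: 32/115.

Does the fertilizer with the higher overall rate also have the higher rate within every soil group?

No

Sandy soil: Blend 2 744/1141 = 65.2%, Formula N 198/397 = 49.9% → Blend 2
Clay: Blend 2 479/841 = 57.0%, Formula N 430/922 = 46.6% → Blend 2
Silt: Blend 2 73/104 = 70.2%, Formula N 920/1521 = 60.5% → Blend 2
Loam: Blend 2 731/1966 = 37.2%, Formula N 32/115 = 27.8% → Blend 2
Overall: Blend 2 2027/4052 = 50.0%, Formula N 1580/2955 = 53.5% → Formula N
Blend 2 wins each soil group but Formula N wins overall — the comparison reverses. Blend 2's plots skew toward loam, which has a lower base rate.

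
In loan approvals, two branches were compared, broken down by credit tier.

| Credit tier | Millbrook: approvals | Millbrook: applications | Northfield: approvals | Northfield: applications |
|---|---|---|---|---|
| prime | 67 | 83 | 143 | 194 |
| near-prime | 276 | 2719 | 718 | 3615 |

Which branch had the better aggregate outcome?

Northfield

Prime: Millbrook 67/83 = 80.7%, Northfield 143/194 = 73.7% → Millbrook
Near-prime: Millbrook 276/2719 = 10.2%, Northfield 718/3615 = 19.9% → Northfield
Overall: Millbrook 343/2802 = 12.2%, Northfield 861/3809 = 22.6% → Northfield
(Neither sweeps every credit group, but Northfield has the higher pooled rate.)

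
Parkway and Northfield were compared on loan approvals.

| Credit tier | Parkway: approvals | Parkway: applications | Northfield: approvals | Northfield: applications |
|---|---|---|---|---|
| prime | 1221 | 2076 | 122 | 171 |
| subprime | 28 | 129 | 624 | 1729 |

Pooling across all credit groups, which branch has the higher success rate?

Parkway

Prime: Parkway 1221/2076 = 58.8%, Northfield 122/171 = 71.3% → Northfield
Subprime: Parkway 28/129 = 21.7%, Northfield 624/1729 = 36.1% → Northfield
Overall: Parkway 1249/2205 = 56.6%, Northfield 746/1900 = 39.3% → Parkway
(Northfield wins every credit group but Parkway wins overall — Northfield's applications skew toward the low-rate subprime group.)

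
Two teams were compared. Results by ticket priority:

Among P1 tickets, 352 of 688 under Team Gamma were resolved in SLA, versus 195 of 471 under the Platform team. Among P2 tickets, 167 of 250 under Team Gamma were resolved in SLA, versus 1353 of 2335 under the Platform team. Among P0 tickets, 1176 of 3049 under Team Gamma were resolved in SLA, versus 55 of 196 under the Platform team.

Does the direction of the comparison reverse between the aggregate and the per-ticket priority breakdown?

Yes

P1: Team Gamma 352/688 = 51.2%, the Platform team 195/471 = 41.4% → Team Gamma
P2: Team Gamma 167/250 = 66.8%, the Platform team 1353/2335 = 57.9% → Team Gamma
P0: Team Gamma 1176/3049 = 38.6%, the Platform team 55/196 = 28.1% → Team Gamma
Overall: Team Gamma 1695/3987 = 42.5%, the Platform team 1603/3002 = 53.4% → the Platform team
Team Gamma wins each ticket group but the Platform team wins overall — the comparison reverses. Team Gamma's tickets skew toward P0, which has a lower base rate.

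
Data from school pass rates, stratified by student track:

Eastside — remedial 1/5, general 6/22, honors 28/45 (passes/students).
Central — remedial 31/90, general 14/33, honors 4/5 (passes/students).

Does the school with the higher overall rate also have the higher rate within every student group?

No

Remedial: Eastside 1/5 = 20.0%, Central 31/90 = 34.4% → Central
General: Eastside 6/22 = 27.3%, Central 14/33 = 42.4% → Central
Honors: Eastside 28/45 = 62.2%, Central 4/5 = 80.0% → Central
Overall: Eastside 35/72 = 48.6%, Central 49/128 = 38.3% → Eastside
Central wins each student group but Eastside wins overall — the comparison reverses. Central's students skew toward remedial, which has a lower base rate.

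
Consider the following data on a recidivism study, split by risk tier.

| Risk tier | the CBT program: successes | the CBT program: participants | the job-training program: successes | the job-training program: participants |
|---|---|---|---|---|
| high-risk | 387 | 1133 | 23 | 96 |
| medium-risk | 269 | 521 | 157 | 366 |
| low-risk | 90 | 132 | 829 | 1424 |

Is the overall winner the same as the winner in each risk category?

No

High-risk: the CBT program 387/1133 = 34.2%, the job-training program 23/96 = 24.0% → the CBT program
Medium-risk: the CBT program 269/521 = 51.6%, the job-training program 157/366 = 42.9% → the CBT program
Low-risk: the CBT program 90/132 = 68.2%, the job-training program 829/1424 = 58.2% → the CBT program
Overall: the CBT program 746/1786 = 41.8%, the job-training program 1009/1886 = 53.5% → the job-training program
The CBT program wins each risk group but the job-training program wins overall — the comparison reverses. The CBT program's participants skew toward high-risk, which has a lower base rate.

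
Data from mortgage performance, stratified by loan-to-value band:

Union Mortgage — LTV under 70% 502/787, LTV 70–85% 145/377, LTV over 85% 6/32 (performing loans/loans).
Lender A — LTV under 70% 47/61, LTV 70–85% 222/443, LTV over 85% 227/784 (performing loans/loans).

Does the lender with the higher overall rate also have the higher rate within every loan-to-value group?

No

LTV under 70%: Union Mortgage 502/787 = 63.8%, Lender A 47/61 = 77.0% → Lender A
LTV 70–85%: Union Mortgage 145/377 = 38.5%, Lender A 222/443 = 50.1% → Lender A
LTV over 85%: Union Mortgage 6/32 = 18.8%, Lender A 227/784 = 29.0% → Lender A
Overall: Union Mortgage 653/1196 = 54.6%, Lender A 496/1288 = 38.5% → Union Mortgage
Lender A wins each loan-to-value group but Union Mortgage wins overall — the comparison reverses. Lender A's loans skew toward LTV over 85%, which has a lower base rate.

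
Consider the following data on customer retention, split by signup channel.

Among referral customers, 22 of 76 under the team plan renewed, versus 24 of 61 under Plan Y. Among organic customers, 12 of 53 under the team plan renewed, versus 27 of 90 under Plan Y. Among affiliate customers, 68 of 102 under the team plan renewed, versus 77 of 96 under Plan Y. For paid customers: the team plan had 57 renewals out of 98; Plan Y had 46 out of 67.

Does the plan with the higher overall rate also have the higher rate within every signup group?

Yes

Referral: the team plan 22/76 = 28.9%, Plan Y 24/61 = 39.3% → Plan Y
Organic: the team plan 12/53 = 22.6%, Plan Y 27/90 = 30.0% → Plan Y
Affiliate: the team plan 68/102 = 66.7%, Plan Y 77/96 = 80.2% → Plan Y
Paid: the team plan 57/98 = 58.2%, Plan Y 46/67 = 68.7% → Plan Y
Overall: the team plan 159/329 = 48.3%, Plan Y 174/314 = 55.4% → Plan Y
Plan Y wins overall and in every signup group — no reversal.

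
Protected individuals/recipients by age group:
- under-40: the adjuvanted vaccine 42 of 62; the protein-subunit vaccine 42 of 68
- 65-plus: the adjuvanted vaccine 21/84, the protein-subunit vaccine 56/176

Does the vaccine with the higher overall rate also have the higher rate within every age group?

No

Under-40: the adjuvanted vaccine 42/62 = 67.7%, the protein-subunit vaccine 42/68 = 61.8% → the adjuvanted vaccine
65-plus: the adjuvanted vaccine 21/84 = 25.0%, the protein-subunit vaccine 56/176 = 31.8% → the protein-subunit vaccine
Overall: the adjuvanted vaccine 63/146 = 43.2%, the protein-subunit vaccine 98/244 = 40.2% → the adjuvanted vaccine
Neither sweeps: the adjuvanted vaccine wins 1 of 2 groups, the protein-subunit vaccine wins 1. The adjuvanted vaccine wins overall but not every group — no Simpson reversal.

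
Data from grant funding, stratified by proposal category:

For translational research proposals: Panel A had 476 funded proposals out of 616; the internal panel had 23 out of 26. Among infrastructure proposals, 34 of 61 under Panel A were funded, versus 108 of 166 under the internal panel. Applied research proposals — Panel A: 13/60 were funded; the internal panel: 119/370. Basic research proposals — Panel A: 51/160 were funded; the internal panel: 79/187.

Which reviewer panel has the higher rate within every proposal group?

the internal panel

Translational research: Panel A 476/616 = 77.3%, the internal panel 23/26 = 88.5% → the internal panel
Infrastructure: Panel A 34/61 = 55.7%, the internal panel 108/166 = 65.1% → the internal panel
Applied research: Panel A 13/60 = 21.7%, the internal panel 119/370 = 32.2% → the internal panel
Basic research: Panel A 51/160 = 31.9%, the internal panel 79/187 = 42.2% → the internal panel
The internal panel has the higher rate in all 4 groups.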